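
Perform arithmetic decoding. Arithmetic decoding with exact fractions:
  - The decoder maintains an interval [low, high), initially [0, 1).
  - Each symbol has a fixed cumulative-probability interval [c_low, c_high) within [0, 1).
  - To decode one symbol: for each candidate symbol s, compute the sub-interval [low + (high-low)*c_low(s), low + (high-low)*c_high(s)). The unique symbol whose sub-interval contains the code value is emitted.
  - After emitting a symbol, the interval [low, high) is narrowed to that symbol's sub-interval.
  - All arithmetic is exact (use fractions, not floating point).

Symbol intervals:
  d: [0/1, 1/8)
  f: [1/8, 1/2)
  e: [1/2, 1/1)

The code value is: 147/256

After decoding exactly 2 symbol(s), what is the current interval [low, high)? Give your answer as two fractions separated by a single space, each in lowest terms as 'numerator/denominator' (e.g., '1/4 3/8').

Answer: 9/16 3/4

Derivation:
Step 1: interval [0/1, 1/1), width = 1/1 - 0/1 = 1/1
  'd': [0/1 + 1/1*0/1, 0/1 + 1/1*1/8) = [0/1, 1/8)
  'f': [0/1 + 1/1*1/8, 0/1 + 1/1*1/2) = [1/8, 1/2)
  'e': [0/1 + 1/1*1/2, 0/1 + 1/1*1/1) = [1/2, 1/1) <- contains code 147/256
  emit 'e', narrow to [1/2, 1/1)
Step 2: interval [1/2, 1/1), width = 1/1 - 1/2 = 1/2
  'd': [1/2 + 1/2*0/1, 1/2 + 1/2*1/8) = [1/2, 9/16)
  'f': [1/2 + 1/2*1/8, 1/2 + 1/2*1/2) = [9/16, 3/4) <- contains code 147/256
  'e': [1/2 + 1/2*1/2, 1/2 + 1/2*1/1) = [3/4, 1/1)
  emit 'f', narrow to [9/16, 3/4)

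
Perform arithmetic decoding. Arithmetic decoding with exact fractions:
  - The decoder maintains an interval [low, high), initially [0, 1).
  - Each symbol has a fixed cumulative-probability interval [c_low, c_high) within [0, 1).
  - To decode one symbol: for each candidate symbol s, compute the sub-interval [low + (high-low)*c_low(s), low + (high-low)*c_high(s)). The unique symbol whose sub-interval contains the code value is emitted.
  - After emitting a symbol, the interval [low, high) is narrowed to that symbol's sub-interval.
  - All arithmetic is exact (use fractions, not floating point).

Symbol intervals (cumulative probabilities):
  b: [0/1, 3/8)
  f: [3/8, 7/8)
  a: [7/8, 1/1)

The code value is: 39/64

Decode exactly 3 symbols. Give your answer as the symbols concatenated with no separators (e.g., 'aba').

Answer: ffb

Derivation:
Step 1: interval [0/1, 1/1), width = 1/1 - 0/1 = 1/1
  'b': [0/1 + 1/1*0/1, 0/1 + 1/1*3/8) = [0/1, 3/8)
  'f': [0/1 + 1/1*3/8, 0/1 + 1/1*7/8) = [3/8, 7/8) <- contains code 39/64
  'a': [0/1 + 1/1*7/8, 0/1 + 1/1*1/1) = [7/8, 1/1)
  emit 'f', narrow to [3/8, 7/8)
Step 2: interval [3/8, 7/8), width = 7/8 - 3/8 = 1/2
  'b': [3/8 + 1/2*0/1, 3/8 + 1/2*3/8) = [3/8, 9/16)
  'f': [3/8 + 1/2*3/8, 3/8 + 1/2*7/8) = [9/16, 13/16) <- contains code 39/64
  'a': [3/8 + 1/2*7/8, 3/8 + 1/2*1/1) = [13/16, 7/8)
  emit 'f', narrow to [9/16, 13/16)
Step 3: interval [9/16, 13/16), width = 13/16 - 9/16 = 1/4
  'b': [9/16 + 1/4*0/1, 9/16 + 1/4*3/8) = [9/16, 21/32) <- contains code 39/64
  'f': [9/16 + 1/4*3/8, 9/16 + 1/4*7/8) = [21/32, 25/32)
  'a': [9/16 + 1/4*7/8, 9/16 + 1/4*1/1) = [25/32, 13/16)
  emit 'b', narrow to [9/16, 21/32)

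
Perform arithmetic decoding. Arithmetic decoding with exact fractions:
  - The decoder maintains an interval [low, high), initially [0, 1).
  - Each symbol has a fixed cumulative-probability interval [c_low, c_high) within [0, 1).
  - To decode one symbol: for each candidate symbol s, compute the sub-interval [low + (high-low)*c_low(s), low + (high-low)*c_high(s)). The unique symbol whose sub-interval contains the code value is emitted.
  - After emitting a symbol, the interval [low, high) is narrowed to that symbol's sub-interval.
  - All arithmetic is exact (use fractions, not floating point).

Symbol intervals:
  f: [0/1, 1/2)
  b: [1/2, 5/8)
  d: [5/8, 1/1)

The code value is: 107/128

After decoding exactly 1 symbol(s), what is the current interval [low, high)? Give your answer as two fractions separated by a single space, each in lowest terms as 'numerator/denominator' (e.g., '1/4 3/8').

Step 1: interval [0/1, 1/1), width = 1/1 - 0/1 = 1/1
  'f': [0/1 + 1/1*0/1, 0/1 + 1/1*1/2) = [0/1, 1/2)
  'b': [0/1 + 1/1*1/2, 0/1 + 1/1*5/8) = [1/2, 5/8)
  'd': [0/1 + 1/1*5/8, 0/1 + 1/1*1/1) = [5/8, 1/1) <- contains code 107/128
  emit 'd', narrow to [5/8, 1/1)

Answer: 5/8 1/1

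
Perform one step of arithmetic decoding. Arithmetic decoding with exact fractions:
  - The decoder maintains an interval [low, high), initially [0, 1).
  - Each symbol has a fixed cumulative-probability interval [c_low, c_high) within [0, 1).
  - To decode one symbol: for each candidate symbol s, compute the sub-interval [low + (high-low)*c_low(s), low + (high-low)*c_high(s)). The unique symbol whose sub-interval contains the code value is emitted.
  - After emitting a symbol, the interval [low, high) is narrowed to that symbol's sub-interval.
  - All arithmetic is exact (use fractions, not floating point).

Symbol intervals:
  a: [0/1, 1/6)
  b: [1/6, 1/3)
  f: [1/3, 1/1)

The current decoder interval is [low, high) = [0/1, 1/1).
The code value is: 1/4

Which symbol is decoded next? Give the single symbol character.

Answer: b

Derivation:
Interval width = high − low = 1/1 − 0/1 = 1/1
Scaled code = (code − low) / width = (1/4 − 0/1) / 1/1 = 1/4
  a: [0/1, 1/6) 
  b: [1/6, 1/3) ← scaled code falls here ✓
  f: [1/3, 1/1) 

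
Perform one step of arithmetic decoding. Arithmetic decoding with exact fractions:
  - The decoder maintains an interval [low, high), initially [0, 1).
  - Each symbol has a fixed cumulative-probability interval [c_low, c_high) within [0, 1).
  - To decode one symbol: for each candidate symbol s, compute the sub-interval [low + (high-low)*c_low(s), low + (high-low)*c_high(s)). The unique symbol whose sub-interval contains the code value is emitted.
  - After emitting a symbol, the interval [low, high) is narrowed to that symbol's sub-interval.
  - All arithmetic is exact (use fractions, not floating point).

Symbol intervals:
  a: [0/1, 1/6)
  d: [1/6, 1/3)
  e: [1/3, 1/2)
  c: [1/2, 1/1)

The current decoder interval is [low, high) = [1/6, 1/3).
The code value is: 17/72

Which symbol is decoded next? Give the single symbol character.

Answer: e

Derivation:
Interval width = high − low = 1/3 − 1/6 = 1/6
Scaled code = (code − low) / width = (17/72 − 1/6) / 1/6 = 5/12
  a: [0/1, 1/6) 
  d: [1/6, 1/3) 
  e: [1/3, 1/2) ← scaled code falls here ✓
  c: [1/2, 1/1) 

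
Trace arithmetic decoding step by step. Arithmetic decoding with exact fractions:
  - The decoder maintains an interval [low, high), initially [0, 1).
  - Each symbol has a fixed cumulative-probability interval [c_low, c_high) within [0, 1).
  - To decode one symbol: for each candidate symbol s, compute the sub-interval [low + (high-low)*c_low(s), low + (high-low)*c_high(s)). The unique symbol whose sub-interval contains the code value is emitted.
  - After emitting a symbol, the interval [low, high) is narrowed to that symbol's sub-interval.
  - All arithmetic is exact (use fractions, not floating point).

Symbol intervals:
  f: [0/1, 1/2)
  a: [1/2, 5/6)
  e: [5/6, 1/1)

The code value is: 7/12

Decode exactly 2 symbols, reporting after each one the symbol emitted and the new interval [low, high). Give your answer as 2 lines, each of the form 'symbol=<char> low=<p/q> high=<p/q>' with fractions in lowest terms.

Step 1: interval [0/1, 1/1), width = 1/1 - 0/1 = 1/1
  'f': [0/1 + 1/1*0/1, 0/1 + 1/1*1/2) = [0/1, 1/2)
  'a': [0/1 + 1/1*1/2, 0/1 + 1/1*5/6) = [1/2, 5/6) <- contains code 7/12
  'e': [0/1 + 1/1*5/6, 0/1 + 1/1*1/1) = [5/6, 1/1)
  emit 'a', narrow to [1/2, 5/6)
Step 2: interval [1/2, 5/6), width = 5/6 - 1/2 = 1/3
  'f': [1/2 + 1/3*0/1, 1/2 + 1/3*1/2) = [1/2, 2/3) <- contains code 7/12
  'a': [1/2 + 1/3*1/2, 1/2 + 1/3*5/6) = [2/3, 7/9)
  'e': [1/2 + 1/3*5/6, 1/2 + 1/3*1/1) = [7/9, 5/6)
  emit 'f', narrow to [1/2, 2/3)

Answer: symbol=a low=1/2 high=5/6
symbol=f low=1/2 high=2/3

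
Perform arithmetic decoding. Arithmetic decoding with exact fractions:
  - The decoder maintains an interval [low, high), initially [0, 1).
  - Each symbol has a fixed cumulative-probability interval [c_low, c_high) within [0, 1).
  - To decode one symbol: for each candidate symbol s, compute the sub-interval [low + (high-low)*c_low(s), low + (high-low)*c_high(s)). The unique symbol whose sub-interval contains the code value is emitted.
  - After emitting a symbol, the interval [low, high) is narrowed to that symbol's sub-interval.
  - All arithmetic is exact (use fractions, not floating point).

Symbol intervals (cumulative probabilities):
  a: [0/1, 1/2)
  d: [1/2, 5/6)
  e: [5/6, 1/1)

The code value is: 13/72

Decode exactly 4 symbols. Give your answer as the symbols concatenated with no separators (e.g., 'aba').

Step 1: interval [0/1, 1/1), width = 1/1 - 0/1 = 1/1
  'a': [0/1 + 1/1*0/1, 0/1 + 1/1*1/2) = [0/1, 1/2) <- contains code 13/72
  'd': [0/1 + 1/1*1/2, 0/1 + 1/1*5/6) = [1/2, 5/6)
  'e': [0/1 + 1/1*5/6, 0/1 + 1/1*1/1) = [5/6, 1/1)
  emit 'a', narrow to [0/1, 1/2)
Step 2: interval [0/1, 1/2), width = 1/2 - 0/1 = 1/2
  'a': [0/1 + 1/2*0/1, 0/1 + 1/2*1/2) = [0/1, 1/4) <- contains code 13/72
  'd': [0/1 + 1/2*1/2, 0/1 + 1/2*5/6) = [1/4, 5/12)
  'e': [0/1 + 1/2*5/6, 0/1 + 1/2*1/1) = [5/12, 1/2)
  emit 'a', narrow to [0/1, 1/4)
Step 3: interval [0/1, 1/4), width = 1/4 - 0/1 = 1/4
  'a': [0/1 + 1/4*0/1, 0/1 + 1/4*1/2) = [0/1, 1/8)
  'd': [0/1 + 1/4*1/2, 0/1 + 1/4*5/6) = [1/8, 5/24) <- contains code 13/72
  'e': [0/1 + 1/4*5/6, 0/1 + 1/4*1/1) = [5/24, 1/4)
  emit 'd', narrow to [1/8, 5/24)
Step 4: interval [1/8, 5/24), width = 5/24 - 1/8 = 1/12
  'a': [1/8 + 1/12*0/1, 1/8 + 1/12*1/2) = [1/8, 1/6)
  'd': [1/8 + 1/12*1/2, 1/8 + 1/12*5/6) = [1/6, 7/36) <- contains code 13/72
  'e': [1/8 + 1/12*5/6, 1/8 + 1/12*1/1) = [7/36, 5/24)
  emit 'd', narrow to [1/6, 7/36)

Answer: aadd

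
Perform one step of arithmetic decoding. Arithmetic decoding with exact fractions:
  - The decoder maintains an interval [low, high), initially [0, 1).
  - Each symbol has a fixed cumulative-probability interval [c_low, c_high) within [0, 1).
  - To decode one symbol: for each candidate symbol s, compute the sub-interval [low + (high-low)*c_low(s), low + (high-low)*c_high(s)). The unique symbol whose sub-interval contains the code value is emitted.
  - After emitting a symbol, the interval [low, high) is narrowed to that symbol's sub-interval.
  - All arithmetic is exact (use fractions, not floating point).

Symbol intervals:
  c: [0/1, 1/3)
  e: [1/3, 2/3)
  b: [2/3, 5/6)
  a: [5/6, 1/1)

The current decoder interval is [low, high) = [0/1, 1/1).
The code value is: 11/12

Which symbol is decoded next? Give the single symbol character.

Answer: a

Derivation:
Interval width = high − low = 1/1 − 0/1 = 1/1
Scaled code = (code − low) / width = (11/12 − 0/1) / 1/1 = 11/12
  c: [0/1, 1/3) 
  e: [1/3, 2/3) 
  b: [2/3, 5/6) 
  a: [5/6, 1/1) ← scaled code falls here ✓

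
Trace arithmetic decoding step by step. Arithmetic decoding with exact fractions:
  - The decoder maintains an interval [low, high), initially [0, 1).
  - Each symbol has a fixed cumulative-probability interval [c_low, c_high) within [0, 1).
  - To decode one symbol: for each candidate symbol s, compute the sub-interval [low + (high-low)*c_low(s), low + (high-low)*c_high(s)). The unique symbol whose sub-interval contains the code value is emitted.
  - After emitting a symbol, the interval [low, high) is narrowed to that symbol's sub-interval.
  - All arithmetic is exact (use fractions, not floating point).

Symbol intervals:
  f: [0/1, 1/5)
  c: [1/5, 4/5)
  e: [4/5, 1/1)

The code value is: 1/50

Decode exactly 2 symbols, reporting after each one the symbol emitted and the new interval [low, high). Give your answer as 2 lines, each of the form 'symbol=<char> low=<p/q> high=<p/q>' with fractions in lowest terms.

Answer: symbol=f low=0/1 high=1/5
symbol=f low=0/1 high=1/25

Derivation:
Step 1: interval [0/1, 1/1), width = 1/1 - 0/1 = 1/1
  'f': [0/1 + 1/1*0/1, 0/1 + 1/1*1/5) = [0/1, 1/5) <- contains code 1/50
  'c': [0/1 + 1/1*1/5, 0/1 + 1/1*4/5) = [1/5, 4/5)
  'e': [0/1 + 1/1*4/5, 0/1 + 1/1*1/1) = [4/5, 1/1)
  emit 'f', narrow to [0/1, 1/5)
Step 2: interval [0/1, 1/5), width = 1/5 - 0/1 = 1/5
  'f': [0/1 + 1/5*0/1, 0/1 + 1/5*1/5) = [0/1, 1/25) <- contains code 1/50
  'c': [0/1 + 1/5*1/5, 0/1 + 1/5*4/5) = [1/25, 4/25)
  'e': [0/1 + 1/5*4/5, 0/1 + 1/5*1/1) = [4/25, 1/5)
  emit 'f', narrow to [0/1, 1/25)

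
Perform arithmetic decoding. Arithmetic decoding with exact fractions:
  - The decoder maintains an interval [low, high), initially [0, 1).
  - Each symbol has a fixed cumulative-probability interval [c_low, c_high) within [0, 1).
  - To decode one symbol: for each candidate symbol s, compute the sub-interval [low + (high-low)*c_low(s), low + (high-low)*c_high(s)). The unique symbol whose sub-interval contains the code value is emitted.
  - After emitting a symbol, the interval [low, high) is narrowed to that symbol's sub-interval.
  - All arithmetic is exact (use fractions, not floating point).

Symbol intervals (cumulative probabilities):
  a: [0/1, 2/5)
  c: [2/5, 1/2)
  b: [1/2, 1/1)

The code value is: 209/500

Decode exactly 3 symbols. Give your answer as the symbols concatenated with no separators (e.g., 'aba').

Step 1: interval [0/1, 1/1), width = 1/1 - 0/1 = 1/1
  'a': [0/1 + 1/1*0/1, 0/1 + 1/1*2/5) = [0/1, 2/5)
  'c': [0/1 + 1/1*2/5, 0/1 + 1/1*1/2) = [2/5, 1/2) <- contains code 209/500
  'b': [0/1 + 1/1*1/2, 0/1 + 1/1*1/1) = [1/2, 1/1)
  emit 'c', narrow to [2/5, 1/2)
Step 2: interval [2/5, 1/2), width = 1/2 - 2/5 = 1/10
  'a': [2/5 + 1/10*0/1, 2/5 + 1/10*2/5) = [2/5, 11/25) <- contains code 209/500
  'c': [2/5 + 1/10*2/5, 2/5 + 1/10*1/2) = [11/25, 9/20)
  'b': [2/5 + 1/10*1/2, 2/5 + 1/10*1/1) = [9/20, 1/2)
  emit 'a', narrow to [2/5, 11/25)
Step 3: interval [2/5, 11/25), width = 11/25 - 2/5 = 1/25
  'a': [2/5 + 1/25*0/1, 2/5 + 1/25*2/5) = [2/5, 52/125)
  'c': [2/5 + 1/25*2/5, 2/5 + 1/25*1/2) = [52/125, 21/50) <- contains code 209/500
  'b': [2/5 + 1/25*1/2, 2/5 + 1/25*1/1) = [21/50, 11/25)
  emit 'c', narrow to [52/125, 21/50)

Answer: cac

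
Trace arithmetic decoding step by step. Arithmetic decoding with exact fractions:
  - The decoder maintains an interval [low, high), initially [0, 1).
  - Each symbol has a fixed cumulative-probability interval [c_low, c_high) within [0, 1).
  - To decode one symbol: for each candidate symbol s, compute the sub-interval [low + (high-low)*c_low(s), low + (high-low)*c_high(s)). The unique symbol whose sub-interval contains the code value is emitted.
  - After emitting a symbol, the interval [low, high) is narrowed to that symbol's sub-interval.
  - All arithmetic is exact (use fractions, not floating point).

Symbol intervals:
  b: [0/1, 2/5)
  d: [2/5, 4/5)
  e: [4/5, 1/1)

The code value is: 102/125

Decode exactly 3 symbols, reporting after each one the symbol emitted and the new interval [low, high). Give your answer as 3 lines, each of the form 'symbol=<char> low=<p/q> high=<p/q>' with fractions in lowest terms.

Answer: symbol=e low=4/5 high=1/1
symbol=b low=4/5 high=22/25
symbol=b low=4/5 high=104/125

Derivation:
Step 1: interval [0/1, 1/1), width = 1/1 - 0/1 = 1/1
  'b': [0/1 + 1/1*0/1, 0/1 + 1/1*2/5) = [0/1, 2/5)
  'd': [0/1 + 1/1*2/5, 0/1 + 1/1*4/5) = [2/5, 4/5)
  'e': [0/1 + 1/1*4/5, 0/1 + 1/1*1/1) = [4/5, 1/1) <- contains code 102/125
  emit 'e', narrow to [4/5, 1/1)
Step 2: interval [4/5, 1/1), width = 1/1 - 4/5 = 1/5
  'b': [4/5 + 1/5*0/1, 4/5 + 1/5*2/5) = [4/5, 22/25) <- contains code 102/125
  'd': [4/5 + 1/5*2/5, 4/5 + 1/5*4/5) = [22/25, 24/25)
  'e': [4/5 + 1/5*4/5, 4/5 + 1/5*1/1) = [24/25, 1/1)
  emit 'b', narrow to [4/5, 22/25)
Step 3: interval [4/5, 22/25), width = 22/25 - 4/5 = 2/25
  'b': [4/5 + 2/25*0/1, 4/5 + 2/25*2/5) = [4/5, 104/125) <- contains code 102/125
  'd': [4/5 + 2/25*2/5, 4/5 + 2/25*4/5) = [104/125, 108/125)
  'e': [4/5 + 2/25*4/5, 4/5 + 2/25*1/1) = [108/125, 22/25)
  emit 'b', narrow to [4/5, 104/125)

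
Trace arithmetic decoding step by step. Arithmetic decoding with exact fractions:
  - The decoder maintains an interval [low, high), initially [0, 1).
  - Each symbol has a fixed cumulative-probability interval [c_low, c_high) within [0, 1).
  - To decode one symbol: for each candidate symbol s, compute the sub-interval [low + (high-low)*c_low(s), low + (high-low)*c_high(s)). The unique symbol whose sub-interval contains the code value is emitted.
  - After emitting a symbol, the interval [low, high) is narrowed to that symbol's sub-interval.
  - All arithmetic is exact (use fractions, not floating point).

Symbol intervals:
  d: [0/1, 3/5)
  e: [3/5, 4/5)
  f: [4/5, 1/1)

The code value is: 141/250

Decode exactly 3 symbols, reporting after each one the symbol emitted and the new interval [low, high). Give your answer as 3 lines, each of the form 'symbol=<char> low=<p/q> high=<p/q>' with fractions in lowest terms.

Step 1: interval [0/1, 1/1), width = 1/1 - 0/1 = 1/1
  'd': [0/1 + 1/1*0/1, 0/1 + 1/1*3/5) = [0/1, 3/5) <- contains code 141/250
  'e': [0/1 + 1/1*3/5, 0/1 + 1/1*4/5) = [3/5, 4/5)
  'f': [0/1 + 1/1*4/5, 0/1 + 1/1*1/1) = [4/5, 1/1)
  emit 'd', narrow to [0/1, 3/5)
Step 2: interval [0/1, 3/5), width = 3/5 - 0/1 = 3/5
  'd': [0/1 + 3/5*0/1, 0/1 + 3/5*3/5) = [0/1, 9/25)
  'e': [0/1 + 3/5*3/5, 0/1 + 3/5*4/5) = [9/25, 12/25)
  'f': [0/1 + 3/5*4/5, 0/1 + 3/5*1/1) = [12/25, 3/5) <- contains code 141/250
  emit 'f', narrow to [12/25, 3/5)
Step 3: interval [12/25, 3/5), width = 3/5 - 12/25 = 3/25
  'd': [12/25 + 3/25*0/1, 12/25 + 3/25*3/5) = [12/25, 69/125)
  'e': [12/25 + 3/25*3/5, 12/25 + 3/25*4/5) = [69/125, 72/125) <- contains code 141/250
  'f': [12/25 + 3/25*4/5, 12/25 + 3/25*1/1) = [72/125, 3/5)
  emit 'e', narrow to [69/125, 72/125)

Answer: symbol=d low=0/1 high=3/5
symbol=f low=12/25 high=3/5
symbol=e low=69/125 high=72/125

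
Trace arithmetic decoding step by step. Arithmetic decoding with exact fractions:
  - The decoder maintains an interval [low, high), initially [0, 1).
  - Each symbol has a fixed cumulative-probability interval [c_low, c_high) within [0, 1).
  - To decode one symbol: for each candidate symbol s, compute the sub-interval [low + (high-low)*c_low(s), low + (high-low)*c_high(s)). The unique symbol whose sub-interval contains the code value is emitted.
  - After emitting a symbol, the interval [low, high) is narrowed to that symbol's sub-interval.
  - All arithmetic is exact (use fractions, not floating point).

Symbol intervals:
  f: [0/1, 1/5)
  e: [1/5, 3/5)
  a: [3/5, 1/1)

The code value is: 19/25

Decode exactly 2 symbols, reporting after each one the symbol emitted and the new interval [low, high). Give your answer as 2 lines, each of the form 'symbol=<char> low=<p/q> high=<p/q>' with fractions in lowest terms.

Step 1: interval [0/1, 1/1), width = 1/1 - 0/1 = 1/1
  'f': [0/1 + 1/1*0/1, 0/1 + 1/1*1/5) = [0/1, 1/5)
  'e': [0/1 + 1/1*1/5, 0/1 + 1/1*3/5) = [1/5, 3/5)
  'a': [0/1 + 1/1*3/5, 0/1 + 1/1*1/1) = [3/5, 1/1) <- contains code 19/25
  emit 'a', narrow to [3/5, 1/1)
Step 2: interval [3/5, 1/1), width = 1/1 - 3/5 = 2/5
  'f': [3/5 + 2/5*0/1, 3/5 + 2/5*1/5) = [3/5, 17/25)
  'e': [3/5 + 2/5*1/5, 3/5 + 2/5*3/5) = [17/25, 21/25) <- contains code 19/25
  'a': [3/5 + 2/5*3/5, 3/5 + 2/5*1/1) = [21/25, 1/1)
  emit 'e', narrow to [17/25, 21/25)

Answer: symbol=a low=3/5 high=1/1
symbol=e low=17/25 high=21/25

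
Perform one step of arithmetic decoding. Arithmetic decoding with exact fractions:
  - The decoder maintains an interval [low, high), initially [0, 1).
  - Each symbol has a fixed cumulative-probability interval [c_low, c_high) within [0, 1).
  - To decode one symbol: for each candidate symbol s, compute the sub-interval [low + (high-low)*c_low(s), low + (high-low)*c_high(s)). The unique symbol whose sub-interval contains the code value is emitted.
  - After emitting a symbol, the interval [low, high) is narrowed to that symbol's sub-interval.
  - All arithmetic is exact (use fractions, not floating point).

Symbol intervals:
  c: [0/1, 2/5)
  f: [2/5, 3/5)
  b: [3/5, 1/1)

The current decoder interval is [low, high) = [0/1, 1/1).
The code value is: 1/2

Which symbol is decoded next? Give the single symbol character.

Answer: f

Derivation:
Interval width = high − low = 1/1 − 0/1 = 1/1
Scaled code = (code − low) / width = (1/2 − 0/1) / 1/1 = 1/2
  c: [0/1, 2/5) 
  f: [2/5, 3/5) ← scaled code falls here ✓
  b: [3/5, 1/1) 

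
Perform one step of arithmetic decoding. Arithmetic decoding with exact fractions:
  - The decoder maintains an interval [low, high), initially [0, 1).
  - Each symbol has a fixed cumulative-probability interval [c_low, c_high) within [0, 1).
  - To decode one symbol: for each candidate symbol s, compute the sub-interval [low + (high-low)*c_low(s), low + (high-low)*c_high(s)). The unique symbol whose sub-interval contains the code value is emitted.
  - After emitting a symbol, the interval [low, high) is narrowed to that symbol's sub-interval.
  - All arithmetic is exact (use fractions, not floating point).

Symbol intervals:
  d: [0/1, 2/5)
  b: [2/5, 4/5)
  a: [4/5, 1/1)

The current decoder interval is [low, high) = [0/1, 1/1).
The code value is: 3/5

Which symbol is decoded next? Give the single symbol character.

Answer: b

Derivation:
Interval width = high − low = 1/1 − 0/1 = 1/1
Scaled code = (code − low) / width = (3/5 − 0/1) / 1/1 = 3/5
  d: [0/1, 2/5) 
  b: [2/5, 4/5) ← scaled code falls here ✓
  a: [4/5, 1/1) 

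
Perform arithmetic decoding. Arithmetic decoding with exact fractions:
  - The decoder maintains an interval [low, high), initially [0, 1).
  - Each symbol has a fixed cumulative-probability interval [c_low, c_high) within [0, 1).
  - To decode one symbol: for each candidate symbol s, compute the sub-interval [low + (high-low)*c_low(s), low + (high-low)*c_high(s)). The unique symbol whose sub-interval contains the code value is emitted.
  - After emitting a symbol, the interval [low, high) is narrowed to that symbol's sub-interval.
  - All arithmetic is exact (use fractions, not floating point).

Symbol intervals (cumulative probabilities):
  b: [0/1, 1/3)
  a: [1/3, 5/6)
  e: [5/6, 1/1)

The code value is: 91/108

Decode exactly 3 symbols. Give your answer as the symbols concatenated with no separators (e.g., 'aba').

Step 1: interval [0/1, 1/1), width = 1/1 - 0/1 = 1/1
  'b': [0/1 + 1/1*0/1, 0/1 + 1/1*1/3) = [0/1, 1/3)
  'a': [0/1 + 1/1*1/3, 0/1 + 1/1*5/6) = [1/3, 5/6)
  'e': [0/1 + 1/1*5/6, 0/1 + 1/1*1/1) = [5/6, 1/1) <- contains code 91/108
  emit 'e', narrow to [5/6, 1/1)
Step 2: interval [5/6, 1/1), width = 1/1 - 5/6 = 1/6
  'b': [5/6 + 1/6*0/1, 5/6 + 1/6*1/3) = [5/6, 8/9) <- contains code 91/108
  'a': [5/6 + 1/6*1/3, 5/6 + 1/6*5/6) = [8/9, 35/36)
  'e': [5/6 + 1/6*5/6, 5/6 + 1/6*1/1) = [35/36, 1/1)
  emit 'b', narrow to [5/6, 8/9)
Step 3: interval [5/6, 8/9), width = 8/9 - 5/6 = 1/18
  'b': [5/6 + 1/18*0/1, 5/6 + 1/18*1/3) = [5/6, 23/27) <- contains code 91/108
  'a': [5/6 + 1/18*1/3, 5/6 + 1/18*5/6) = [23/27, 95/108)
  'e': [5/6 + 1/18*5/6, 5/6 + 1/18*1/1) = [95/108, 8/9)
  emit 'b', narrow to [5/6, 23/27)

Answer: ebb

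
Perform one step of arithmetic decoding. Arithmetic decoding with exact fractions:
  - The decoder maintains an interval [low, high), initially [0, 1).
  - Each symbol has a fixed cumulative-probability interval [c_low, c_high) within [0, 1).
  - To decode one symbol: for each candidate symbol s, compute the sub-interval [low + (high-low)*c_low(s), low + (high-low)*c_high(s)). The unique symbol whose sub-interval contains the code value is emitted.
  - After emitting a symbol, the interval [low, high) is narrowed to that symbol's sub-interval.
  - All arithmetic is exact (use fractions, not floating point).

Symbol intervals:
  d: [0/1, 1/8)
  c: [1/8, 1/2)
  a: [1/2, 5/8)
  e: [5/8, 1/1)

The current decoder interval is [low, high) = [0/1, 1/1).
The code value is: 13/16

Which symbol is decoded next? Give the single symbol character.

Answer: e

Derivation:
Interval width = high − low = 1/1 − 0/1 = 1/1
Scaled code = (code − low) / width = (13/16 − 0/1) / 1/1 = 13/16
  d: [0/1, 1/8) 
  c: [1/8, 1/2) 
  a: [1/2, 5/8) 
  e: [5/8, 1/1) ← scaled code falls here ✓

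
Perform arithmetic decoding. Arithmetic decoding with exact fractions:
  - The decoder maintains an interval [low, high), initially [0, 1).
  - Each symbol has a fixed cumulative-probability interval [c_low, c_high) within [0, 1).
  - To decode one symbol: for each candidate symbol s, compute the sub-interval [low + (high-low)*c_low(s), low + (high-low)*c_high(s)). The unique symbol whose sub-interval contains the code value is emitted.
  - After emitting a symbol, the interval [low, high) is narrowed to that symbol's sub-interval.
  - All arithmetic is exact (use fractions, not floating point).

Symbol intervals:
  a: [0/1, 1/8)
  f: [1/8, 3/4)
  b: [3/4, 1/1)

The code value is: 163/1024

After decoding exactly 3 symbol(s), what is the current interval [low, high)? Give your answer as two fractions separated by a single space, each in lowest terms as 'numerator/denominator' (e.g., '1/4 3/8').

Step 1: interval [0/1, 1/1), width = 1/1 - 0/1 = 1/1
  'a': [0/1 + 1/1*0/1, 0/1 + 1/1*1/8) = [0/1, 1/8)
  'f': [0/1 + 1/1*1/8, 0/1 + 1/1*3/4) = [1/8, 3/4) <- contains code 163/1024
  'b': [0/1 + 1/1*3/4, 0/1 + 1/1*1/1) = [3/4, 1/1)
  emit 'f', narrow to [1/8, 3/4)
Step 2: interval [1/8, 3/4), width = 3/4 - 1/8 = 5/8
  'a': [1/8 + 5/8*0/1, 1/8 + 5/8*1/8) = [1/8, 13/64) <- contains code 163/1024
  'f': [1/8 + 5/8*1/8, 1/8 + 5/8*3/4) = [13/64, 19/32)
  'b': [1/8 + 5/8*3/4, 1/8 + 5/8*1/1) = [19/32, 3/4)
  emit 'a', narrow to [1/8, 13/64)
Step 3: interval [1/8, 13/64), width = 13/64 - 1/8 = 5/64
  'a': [1/8 + 5/64*0/1, 1/8 + 5/64*1/8) = [1/8, 69/512)
  'f': [1/8 + 5/64*1/8, 1/8 + 5/64*3/4) = [69/512, 47/256) <- contains code 163/1024
  'b': [1/8 + 5/64*3/4, 1/8 + 5/64*1/1) = [47/256, 13/64)
  emit 'f', narrow to [69/512, 47/256)

Answer: 69/512 47/256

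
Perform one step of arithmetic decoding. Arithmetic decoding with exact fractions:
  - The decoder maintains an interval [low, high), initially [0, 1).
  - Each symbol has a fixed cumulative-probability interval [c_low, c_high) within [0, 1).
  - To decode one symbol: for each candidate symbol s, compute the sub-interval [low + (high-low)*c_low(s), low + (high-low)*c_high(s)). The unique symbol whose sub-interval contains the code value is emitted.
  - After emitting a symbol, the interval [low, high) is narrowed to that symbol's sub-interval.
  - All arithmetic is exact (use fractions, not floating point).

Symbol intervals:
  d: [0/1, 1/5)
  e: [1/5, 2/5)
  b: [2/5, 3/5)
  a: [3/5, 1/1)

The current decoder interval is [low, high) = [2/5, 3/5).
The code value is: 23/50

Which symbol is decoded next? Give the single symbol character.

Answer: e

Derivation:
Interval width = high − low = 3/5 − 2/5 = 1/5
Scaled code = (code − low) / width = (23/50 − 2/5) / 1/5 = 3/10
  d: [0/1, 1/5) 
  e: [1/5, 2/5) ← scaled code falls here ✓
  b: [2/5, 3/5) 
  a: [3/5, 1/1) 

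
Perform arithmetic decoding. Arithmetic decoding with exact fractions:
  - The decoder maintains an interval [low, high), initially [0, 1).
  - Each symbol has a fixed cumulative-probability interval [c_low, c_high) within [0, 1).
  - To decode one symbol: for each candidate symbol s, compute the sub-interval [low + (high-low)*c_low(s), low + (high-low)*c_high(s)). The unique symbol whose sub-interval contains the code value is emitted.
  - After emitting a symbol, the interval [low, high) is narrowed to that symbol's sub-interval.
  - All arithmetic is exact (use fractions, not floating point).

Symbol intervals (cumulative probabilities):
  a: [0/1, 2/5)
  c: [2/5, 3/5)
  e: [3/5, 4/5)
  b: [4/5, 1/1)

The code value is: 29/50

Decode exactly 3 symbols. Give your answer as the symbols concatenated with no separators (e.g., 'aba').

Step 1: interval [0/1, 1/1), width = 1/1 - 0/1 = 1/1
  'a': [0/1 + 1/1*0/1, 0/1 + 1/1*2/5) = [0/1, 2/5)
  'c': [0/1 + 1/1*2/5, 0/1 + 1/1*3/5) = [2/5, 3/5) <- contains code 29/50
  'e': [0/1 + 1/1*3/5, 0/1 + 1/1*4/5) = [3/5, 4/5)
  'b': [0/1 + 1/1*4/5, 0/1 + 1/1*1/1) = [4/5, 1/1)
  emit 'c', narrow to [2/5, 3/5)
Step 2: interval [2/5, 3/5), width = 3/5 - 2/5 = 1/5
  'a': [2/5 + 1/5*0/1, 2/5 + 1/5*2/5) = [2/5, 12/25)
  'c': [2/5 + 1/5*2/5, 2/5 + 1/5*3/5) = [12/25, 13/25)
  'e': [2/5 + 1/5*3/5, 2/5 + 1/5*4/5) = [13/25, 14/25)
  'b': [2/5 + 1/5*4/5, 2/5 + 1/5*1/1) = [14/25, 3/5) <- contains code 29/50
  emit 'b', narrow to [14/25, 3/5)
Step 3: interval [14/25, 3/5), width = 3/5 - 14/25 = 1/25
  'a': [14/25 + 1/25*0/1, 14/25 + 1/25*2/5) = [14/25, 72/125)
  'c': [14/25 + 1/25*2/5, 14/25 + 1/25*3/5) = [72/125, 73/125) <- contains code 29/50
  'e': [14/25 + 1/25*3/5, 14/25 + 1/25*4/5) = [73/125, 74/125)
  'b': [14/25 + 1/25*4/5, 14/25 + 1/25*1/1) = [74/125, 3/5)
  emit 'c', narrow to [72/125, 73/125)

Answer: cbc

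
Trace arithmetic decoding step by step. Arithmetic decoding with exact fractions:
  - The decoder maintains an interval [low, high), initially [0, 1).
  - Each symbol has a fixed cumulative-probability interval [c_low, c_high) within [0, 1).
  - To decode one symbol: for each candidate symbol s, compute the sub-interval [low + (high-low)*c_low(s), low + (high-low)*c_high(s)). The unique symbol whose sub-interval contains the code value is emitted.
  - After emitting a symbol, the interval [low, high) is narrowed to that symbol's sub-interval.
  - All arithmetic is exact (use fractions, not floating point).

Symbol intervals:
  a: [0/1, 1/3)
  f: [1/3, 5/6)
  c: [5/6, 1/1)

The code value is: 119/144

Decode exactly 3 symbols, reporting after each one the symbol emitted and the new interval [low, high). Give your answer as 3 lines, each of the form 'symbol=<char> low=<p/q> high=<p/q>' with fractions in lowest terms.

Step 1: interval [0/1, 1/1), width = 1/1 - 0/1 = 1/1
  'a': [0/1 + 1/1*0/1, 0/1 + 1/1*1/3) = [0/1, 1/3)
  'f': [0/1 + 1/1*1/3, 0/1 + 1/1*5/6) = [1/3, 5/6) <- contains code 119/144
  'c': [0/1 + 1/1*5/6, 0/1 + 1/1*1/1) = [5/6, 1/1)
  emit 'f', narrow to [1/3, 5/6)
Step 2: interval [1/3, 5/6), width = 5/6 - 1/3 = 1/2
  'a': [1/3 + 1/2*0/1, 1/3 + 1/2*1/3) = [1/3, 1/2)
  'f': [1/3 + 1/2*1/3, 1/3 + 1/2*5/6) = [1/2, 3/4)
  'c': [1/3 + 1/2*5/6, 1/3 + 1/2*1/1) = [3/4, 5/6) <- contains code 119/144
  emit 'c', narrow to [3/4, 5/6)
Step 3: interval [3/4, 5/6), width = 5/6 - 3/4 = 1/12
  'a': [3/4 + 1/12*0/1, 3/4 + 1/12*1/3) = [3/4, 7/9)
  'f': [3/4 + 1/12*1/3, 3/4 + 1/12*5/6) = [7/9, 59/72)
  'c': [3/4 + 1/12*5/6, 3/4 + 1/12*1/1) = [59/72, 5/6) <- contains code 119/144
  emit 'c', narrow to [59/72, 5/6)

Answer: symbol=f low=1/3 high=5/6
symbol=c low=3/4 high=5/6
symbol=c low=59/72 high=5/6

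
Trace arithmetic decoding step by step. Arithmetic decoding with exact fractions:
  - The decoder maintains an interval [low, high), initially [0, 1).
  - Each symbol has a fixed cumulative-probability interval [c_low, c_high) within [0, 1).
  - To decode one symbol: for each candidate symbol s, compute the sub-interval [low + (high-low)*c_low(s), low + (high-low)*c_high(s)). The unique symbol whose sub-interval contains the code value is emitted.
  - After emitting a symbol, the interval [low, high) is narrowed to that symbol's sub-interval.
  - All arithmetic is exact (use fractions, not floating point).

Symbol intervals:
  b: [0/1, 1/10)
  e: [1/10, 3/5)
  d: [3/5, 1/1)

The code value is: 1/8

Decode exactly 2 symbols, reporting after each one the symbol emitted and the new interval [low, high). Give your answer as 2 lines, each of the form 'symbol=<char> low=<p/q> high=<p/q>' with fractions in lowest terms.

Step 1: interval [0/1, 1/1), width = 1/1 - 0/1 = 1/1
  'b': [0/1 + 1/1*0/1, 0/1 + 1/1*1/10) = [0/1, 1/10)
  'e': [0/1 + 1/1*1/10, 0/1 + 1/1*3/5) = [1/10, 3/5) <- contains code 1/8
  'd': [0/1 + 1/1*3/5, 0/1 + 1/1*1/1) = [3/5, 1/1)
  emit 'e', narrow to [1/10, 3/5)
Step 2: interval [1/10, 3/5), width = 3/5 - 1/10 = 1/2
  'b': [1/10 + 1/2*0/1, 1/10 + 1/2*1/10) = [1/10, 3/20) <- contains code 1/8
  'e': [1/10 + 1/2*1/10, 1/10 + 1/2*3/5) = [3/20, 2/5)
  'd': [1/10 + 1/2*3/5, 1/10 + 1/2*1/1) = [2/5, 3/5)
  emit 'b', narrow to [1/10, 3/20)

Answer: symbol=e low=1/10 high=3/5
symbol=b low=1/10 high=3/20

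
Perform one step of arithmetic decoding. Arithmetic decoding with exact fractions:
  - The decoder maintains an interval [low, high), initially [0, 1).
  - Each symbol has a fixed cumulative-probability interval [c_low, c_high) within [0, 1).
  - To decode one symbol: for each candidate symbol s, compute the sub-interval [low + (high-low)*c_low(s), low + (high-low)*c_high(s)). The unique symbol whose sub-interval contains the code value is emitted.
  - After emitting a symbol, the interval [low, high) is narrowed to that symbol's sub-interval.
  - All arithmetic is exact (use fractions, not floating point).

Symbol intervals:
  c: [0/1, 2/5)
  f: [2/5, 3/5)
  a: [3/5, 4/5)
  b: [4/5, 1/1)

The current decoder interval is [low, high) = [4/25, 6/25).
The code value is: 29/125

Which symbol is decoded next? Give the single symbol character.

Answer: b

Derivation:
Interval width = high − low = 6/25 − 4/25 = 2/25
Scaled code = (code − low) / width = (29/125 − 4/25) / 2/25 = 9/10
  c: [0/1, 2/5) 
  f: [2/5, 3/5) 
  a: [3/5, 4/5) 
  b: [4/5, 1/1) ← scaled code falls here ✓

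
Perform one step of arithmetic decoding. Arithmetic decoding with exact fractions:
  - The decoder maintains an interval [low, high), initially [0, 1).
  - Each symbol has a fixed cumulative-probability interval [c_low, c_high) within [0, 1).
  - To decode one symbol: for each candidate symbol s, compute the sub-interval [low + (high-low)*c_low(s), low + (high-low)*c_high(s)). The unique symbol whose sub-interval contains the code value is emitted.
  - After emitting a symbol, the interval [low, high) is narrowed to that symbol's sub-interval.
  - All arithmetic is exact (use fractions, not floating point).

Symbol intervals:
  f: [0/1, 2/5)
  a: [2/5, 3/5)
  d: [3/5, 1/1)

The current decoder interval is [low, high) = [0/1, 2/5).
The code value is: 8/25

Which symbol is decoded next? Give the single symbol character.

Interval width = high − low = 2/5 − 0/1 = 2/5
Scaled code = (code − low) / width = (8/25 − 0/1) / 2/5 = 4/5
  f: [0/1, 2/5) 
  a: [2/5, 3/5) 
  d: [3/5, 1/1) ← scaled code falls here ✓

Answer: d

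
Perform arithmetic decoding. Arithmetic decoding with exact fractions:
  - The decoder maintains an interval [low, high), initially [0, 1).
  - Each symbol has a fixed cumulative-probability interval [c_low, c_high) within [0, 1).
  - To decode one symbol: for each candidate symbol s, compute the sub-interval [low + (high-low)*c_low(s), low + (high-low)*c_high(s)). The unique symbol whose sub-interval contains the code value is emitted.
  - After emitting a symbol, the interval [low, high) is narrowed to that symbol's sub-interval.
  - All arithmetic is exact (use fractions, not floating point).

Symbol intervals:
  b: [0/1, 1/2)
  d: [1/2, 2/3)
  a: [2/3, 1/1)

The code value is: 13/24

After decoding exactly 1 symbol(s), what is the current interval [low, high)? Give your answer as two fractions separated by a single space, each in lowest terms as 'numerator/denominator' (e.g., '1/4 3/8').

Step 1: interval [0/1, 1/1), width = 1/1 - 0/1 = 1/1
  'b': [0/1 + 1/1*0/1, 0/1 + 1/1*1/2) = [0/1, 1/2)
  'd': [0/1 + 1/1*1/2, 0/1 + 1/1*2/3) = [1/2, 2/3) <- contains code 13/24
  'a': [0/1 + 1/1*2/3, 0/1 + 1/1*1/1) = [2/3, 1/1)
  emit 'd', narrow to [1/2, 2/3)

Answer: 1/2 2/3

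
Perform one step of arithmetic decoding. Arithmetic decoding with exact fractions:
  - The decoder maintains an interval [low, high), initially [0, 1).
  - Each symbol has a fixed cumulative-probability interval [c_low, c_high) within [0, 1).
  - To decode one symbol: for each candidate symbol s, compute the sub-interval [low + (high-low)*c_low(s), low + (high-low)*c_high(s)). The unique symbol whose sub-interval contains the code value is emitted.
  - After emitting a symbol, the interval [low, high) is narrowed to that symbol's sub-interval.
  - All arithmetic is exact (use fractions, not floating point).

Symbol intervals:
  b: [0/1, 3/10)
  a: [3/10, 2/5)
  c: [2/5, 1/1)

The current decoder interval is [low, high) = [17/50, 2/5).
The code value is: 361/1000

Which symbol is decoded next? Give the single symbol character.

Answer: a

Derivation:
Interval width = high − low = 2/5 − 17/50 = 3/50
Scaled code = (code − low) / width = (361/1000 − 17/50) / 3/50 = 7/20
  b: [0/1, 3/10) 
  a: [3/10, 2/5) ← scaled code falls here ✓
  c: [2/5, 1/1) 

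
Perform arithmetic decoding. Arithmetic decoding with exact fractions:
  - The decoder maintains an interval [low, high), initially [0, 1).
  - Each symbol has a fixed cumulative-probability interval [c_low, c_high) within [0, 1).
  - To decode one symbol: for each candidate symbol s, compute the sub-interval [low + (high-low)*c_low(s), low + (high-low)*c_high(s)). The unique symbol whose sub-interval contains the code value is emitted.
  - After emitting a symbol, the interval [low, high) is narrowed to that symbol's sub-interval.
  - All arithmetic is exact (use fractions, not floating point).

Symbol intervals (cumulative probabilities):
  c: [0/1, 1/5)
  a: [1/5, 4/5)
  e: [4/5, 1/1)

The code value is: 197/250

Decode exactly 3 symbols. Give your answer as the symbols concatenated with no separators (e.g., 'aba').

Answer: aee

Derivation:
Step 1: interval [0/1, 1/1), width = 1/1 - 0/1 = 1/1
  'c': [0/1 + 1/1*0/1, 0/1 + 1/1*1/5) = [0/1, 1/5)
  'a': [0/1 + 1/1*1/5, 0/1 + 1/1*4/5) = [1/5, 4/5) <- contains code 197/250
  'e': [0/1 + 1/1*4/5, 0/1 + 1/1*1/1) = [4/5, 1/1)
  emit 'a', narrow to [1/5, 4/5)
Step 2: interval [1/5, 4/5), width = 4/5 - 1/5 = 3/5
  'c': [1/5 + 3/5*0/1, 1/5 + 3/5*1/5) = [1/5, 8/25)
  'a': [1/5 + 3/5*1/5, 1/5 + 3/5*4/5) = [8/25, 17/25)
  'e': [1/5 + 3/5*4/5, 1/5 + 3/5*1/1) = [17/25, 4/5) <- contains code 197/250
  emit 'e', narrow to [17/25, 4/5)
Step 3: interval [17/25, 4/5), width = 4/5 - 17/25 = 3/25
  'c': [17/25 + 3/25*0/1, 17/25 + 3/25*1/5) = [17/25, 88/125)
  'a': [17/25 + 3/25*1/5, 17/25 + 3/25*4/5) = [88/125, 97/125)
  'e': [17/25 + 3/25*4/5, 17/25 + 3/25*1/1) = [97/125, 4/5) <- contains code 197/250
  emit 'e', narrow to [97/125, 4/5)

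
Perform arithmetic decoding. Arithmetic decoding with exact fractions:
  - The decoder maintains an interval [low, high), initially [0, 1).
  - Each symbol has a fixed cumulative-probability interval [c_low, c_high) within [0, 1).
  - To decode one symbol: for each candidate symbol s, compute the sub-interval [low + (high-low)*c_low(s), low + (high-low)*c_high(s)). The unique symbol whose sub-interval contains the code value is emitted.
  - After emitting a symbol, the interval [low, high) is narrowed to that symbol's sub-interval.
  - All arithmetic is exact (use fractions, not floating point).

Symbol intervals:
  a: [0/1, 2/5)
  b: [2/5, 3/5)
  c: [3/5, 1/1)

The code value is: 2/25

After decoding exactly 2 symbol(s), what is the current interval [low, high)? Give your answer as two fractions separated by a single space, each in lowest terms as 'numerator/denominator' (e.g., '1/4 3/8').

Answer: 0/1 4/25

Derivation:
Step 1: interval [0/1, 1/1), width = 1/1 - 0/1 = 1/1
  'a': [0/1 + 1/1*0/1, 0/1 + 1/1*2/5) = [0/1, 2/5) <- contains code 2/25
  'b': [0/1 + 1/1*2/5, 0/1 + 1/1*3/5) = [2/5, 3/5)
  'c': [0/1 + 1/1*3/5, 0/1 + 1/1*1/1) = [3/5, 1/1)
  emit 'a', narrow to [0/1, 2/5)
Step 2: interval [0/1, 2/5), width = 2/5 - 0/1 = 2/5
  'a': [0/1 + 2/5*0/1, 0/1 + 2/5*2/5) = [0/1, 4/25) <- contains code 2/25
  'b': [0/1 + 2/5*2/5, 0/1 + 2/5*3/5) = [4/25, 6/25)
  'c': [0/1 + 2/5*3/5, 0/1 + 2/5*1/1) = [6/25, 2/5)
  emit 'a', narrow to [0/1, 4/25)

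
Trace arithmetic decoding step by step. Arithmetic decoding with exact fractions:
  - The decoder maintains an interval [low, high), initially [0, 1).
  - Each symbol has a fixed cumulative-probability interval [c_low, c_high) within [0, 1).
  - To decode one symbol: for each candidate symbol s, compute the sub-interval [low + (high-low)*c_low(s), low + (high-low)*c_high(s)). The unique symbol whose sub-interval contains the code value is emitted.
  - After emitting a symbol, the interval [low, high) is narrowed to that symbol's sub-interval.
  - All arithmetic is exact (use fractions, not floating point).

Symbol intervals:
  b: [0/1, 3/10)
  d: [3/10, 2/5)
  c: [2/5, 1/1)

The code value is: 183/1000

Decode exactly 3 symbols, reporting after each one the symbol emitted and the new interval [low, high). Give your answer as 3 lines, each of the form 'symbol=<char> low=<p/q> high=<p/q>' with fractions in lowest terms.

Step 1: interval [0/1, 1/1), width = 1/1 - 0/1 = 1/1
  'b': [0/1 + 1/1*0/1, 0/1 + 1/1*3/10) = [0/1, 3/10) <- contains code 183/1000
  'd': [0/1 + 1/1*3/10, 0/1 + 1/1*2/5) = [3/10, 2/5)
  'c': [0/1 + 1/1*2/5, 0/1 + 1/1*1/1) = [2/5, 1/1)
  emit 'b', narrow to [0/1, 3/10)
Step 2: interval [0/1, 3/10), width = 3/10 - 0/1 = 3/10
  'b': [0/1 + 3/10*0/1, 0/1 + 3/10*3/10) = [0/1, 9/100)
  'd': [0/1 + 3/10*3/10, 0/1 + 3/10*2/5) = [9/100, 3/25)
  'c': [0/1 + 3/10*2/5, 0/1 + 3/10*1/1) = [3/25, 3/10) <- contains code 183/1000
  emit 'c', narrow to [3/25, 3/10)
Step 3: interval [3/25, 3/10), width = 3/10 - 3/25 = 9/50
  'b': [3/25 + 9/50*0/1, 3/25 + 9/50*3/10) = [3/25, 87/500)
  'd': [3/25 + 9/50*3/10, 3/25 + 9/50*2/5) = [87/500, 24/125) <- contains code 183/1000
  'c': [3/25 + 9/50*2/5, 3/25 + 9/50*1/1) = [24/125, 3/10)
  emit 'd', narrow to [87/500, 24/125)

Answer: symbol=b low=0/1 high=3/10
symbol=c low=3/25 high=3/10
symbol=d low=87/500 high=24/125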